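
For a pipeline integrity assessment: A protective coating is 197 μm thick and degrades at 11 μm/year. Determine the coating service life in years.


Service life = thickness / degradation rate
Life = 197 / 11 = 17.9 years

17.9 years


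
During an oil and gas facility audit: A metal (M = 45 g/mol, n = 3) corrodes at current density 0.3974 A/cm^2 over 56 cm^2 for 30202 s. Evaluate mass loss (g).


Apply Faraday's law: m = i*A*t*M / (n*F)
Total charge passed Q = i*A*t = 0.3974*56*30202 = 672127.3888 C
m = Q*M/(n*F) = 672127.3888*45/(3*96485) = 104.492 g

104.492 g


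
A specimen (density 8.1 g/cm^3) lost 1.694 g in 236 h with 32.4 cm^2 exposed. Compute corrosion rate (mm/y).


Apply the mm/y weight-loss relation: CR = 87600 * W / (D * A * T)
Numerator: 87600 * 1.694 = 148394.4
Denominator: 8.1 * 32.4 * 236 = 61935.84
CR = 148394.4 / 61935.84 = 2.39594 mm/y

2.39594 mm/y


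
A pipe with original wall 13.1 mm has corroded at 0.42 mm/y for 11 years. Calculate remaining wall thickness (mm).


Remaining wall = original − CR × time
t = 13.1 − 0.42*11 = 13.1 − 4.62 = 8.48 mm

8.48 mm


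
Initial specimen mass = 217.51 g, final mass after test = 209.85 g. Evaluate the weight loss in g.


Weight loss = initial − final
WL = 217.51 − 209.85 = 7.66 g

7.66 g


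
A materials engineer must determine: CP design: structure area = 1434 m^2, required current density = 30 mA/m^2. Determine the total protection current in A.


I = area * current density, then convert mA → A (÷1000)
I = 1434 * 30 / 1000 = 43.02 A

43.02 A


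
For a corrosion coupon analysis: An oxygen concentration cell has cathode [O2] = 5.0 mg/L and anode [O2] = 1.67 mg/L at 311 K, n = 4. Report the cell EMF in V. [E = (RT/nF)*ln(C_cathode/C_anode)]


Apply the Nernst concentration-cell relation: E = (RT/nF)*ln(C_cathode/C_anode)
RT/nF = 8.314*311/(4*96485) = 0.00669963 V
ln(5.0/1.67) = 1.09661
E = 0.00669963 * 1.09661 = 0.00735 V

0.00735 V


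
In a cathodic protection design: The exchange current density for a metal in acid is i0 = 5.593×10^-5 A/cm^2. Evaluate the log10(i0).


i0 = 5.593×10^-5 A/cm^2
log10(i0) = -4.252

-4.252


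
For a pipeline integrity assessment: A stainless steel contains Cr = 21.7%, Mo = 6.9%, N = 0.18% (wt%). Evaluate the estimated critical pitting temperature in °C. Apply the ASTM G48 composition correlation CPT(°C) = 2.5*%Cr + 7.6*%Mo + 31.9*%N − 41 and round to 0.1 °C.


Apply the ASTM G48 empirical CPT estimate: CPT(°C) = 2.5*%Cr + 7.6*%Mo + 31.9*%N − 41
2.5*21.7 = 54.25; 7.6*6.9 = 52.44; 31.9*0.18 = 5.742
CPT = 54.25 + 52.44 + 5.742 − 41 = 71.432 °C
Rounded to 0.1 °C: CPT ≈ 71.4 °C

71.4 °C


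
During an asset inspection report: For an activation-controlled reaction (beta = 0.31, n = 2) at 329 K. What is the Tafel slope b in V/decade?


Apply the Tafel slope relation: b = 2.303*R*T/(beta*n*F)
Numerator: 2.303 * 8.314 * 329 = 6299.41
Denominator: 0.31 * 2 * 96485 = 59820.7
b = 6299.41 / 59820.7 = 0.105 V/decade

0.105 V/decade


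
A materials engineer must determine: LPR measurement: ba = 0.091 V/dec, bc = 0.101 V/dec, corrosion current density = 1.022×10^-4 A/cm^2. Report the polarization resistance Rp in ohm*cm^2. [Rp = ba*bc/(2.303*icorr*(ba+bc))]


Apply the Stern-Geary equation: Rp = ba*bc / (2.303*icorr*(ba+bc))
ba*bc = 0.091*0.101 = 0.009191
ba+bc = 0.192; 2.303*icorr*(ba+bc) = 2.303*1.022×10^-4*0.192 = 4.5190387×10^-5
Rp = 0.009191 / 4.5190387×10^-5 = 203.38 ohm*cm^2

203.38 ohm*cm^2


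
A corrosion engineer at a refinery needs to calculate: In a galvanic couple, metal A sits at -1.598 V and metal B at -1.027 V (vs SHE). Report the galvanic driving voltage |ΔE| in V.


Driving voltage is the absolute potential difference.
|ΔE| = |-1.598 − (-1.027)| = 0.571 V

0.571 V


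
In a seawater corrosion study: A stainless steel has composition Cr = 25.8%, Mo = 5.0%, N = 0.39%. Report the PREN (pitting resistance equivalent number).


Apply the PREN formula: PREN = Cr + 3.3*Mo + 16*N
PREN = 25.8 + 3.3*5.0 + 16*0.39
PREN = 25.8 + 16.5 + 6.24 = 48.54

48.54


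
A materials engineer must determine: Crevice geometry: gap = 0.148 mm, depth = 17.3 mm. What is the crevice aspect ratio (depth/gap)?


Aspect ratio = depth / gap
Ratio = 17.3 / 0.148 = 116.9

116.9


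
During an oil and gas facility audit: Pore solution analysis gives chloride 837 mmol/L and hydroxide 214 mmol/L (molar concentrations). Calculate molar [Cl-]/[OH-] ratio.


Threshold parameter = [Cl-] / [OH-] (molar basis; both in mmol/L, so units cancel)
Ratio = 837 / 214 = 3.91

3.91


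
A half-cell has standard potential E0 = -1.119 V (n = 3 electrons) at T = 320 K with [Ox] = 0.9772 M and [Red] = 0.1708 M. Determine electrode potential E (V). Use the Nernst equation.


Apply the Nernst equation: E = E0 + (RT/nF)*ln([Ox]/[Red])
Step 1: RT/nF = 8.314*320/(3*96485) = 0.00919134 V
Step 2: [Ox]/[Red] = 0.9772/0.1708 = 5.721311
Step 3: ln(5.721311) = 1.744198
Step 4: correction = 0.00919134 * 1.744198 = 0.016 V
E = -1.119 + 0.016 = -1.103 V

-1.103 V


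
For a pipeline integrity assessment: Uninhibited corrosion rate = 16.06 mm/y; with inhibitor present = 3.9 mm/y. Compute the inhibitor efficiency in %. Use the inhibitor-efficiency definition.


Apply the inhibitor-efficiency definition: IE = (CR_blank − CR_inh)/CR_blank × 100
IE = (16.06 − 3.9) / 16.06 × 100
IE = 12.16 / 16.06 × 100 = 75.7 %

75.7 %


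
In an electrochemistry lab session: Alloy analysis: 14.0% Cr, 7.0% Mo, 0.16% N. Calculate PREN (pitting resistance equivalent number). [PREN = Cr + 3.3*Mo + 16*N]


Apply the PREN formula: PREN = Cr + 3.3*Mo + 16*N
PREN = 14.0 + 3.3*7.0 + 16*0.16
PREN = 14.0 + 23.1 + 2.56 = 39.66

39.66


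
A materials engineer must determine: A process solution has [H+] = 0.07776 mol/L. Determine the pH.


pH = −log10[H+]
pH = −log10(0.07776) = 1.11

1.11


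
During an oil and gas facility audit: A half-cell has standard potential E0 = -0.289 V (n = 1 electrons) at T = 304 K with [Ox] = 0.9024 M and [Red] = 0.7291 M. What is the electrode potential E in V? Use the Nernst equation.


Apply the Nernst equation: E = E0 + (RT/nF)*ln([Ox]/[Red])
Step 1: RT/nF = 8.314*304/(1*96485) = 0.02619533 V
Step 2: [Ox]/[Red] = 0.9024/0.7291 = 1.23769
Step 3: ln(1.23769) = 0.213247
Step 4: correction = 0.02619533 * 0.213247 = 0.006 V
E = -0.289 + 0.006 = -0.283 V

-0.283 V


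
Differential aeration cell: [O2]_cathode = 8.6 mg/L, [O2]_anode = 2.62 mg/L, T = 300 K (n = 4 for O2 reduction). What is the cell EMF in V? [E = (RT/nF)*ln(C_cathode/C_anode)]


Apply the Nernst concentration-cell relation: E = (RT/nF)*ln(C_cathode/C_anode)
RT/nF = 8.314*300/(4*96485) = 0.00646266 V
ln(8.6/2.62) = 1.18859
E = 0.00646266 * 1.18859 = 0.00768 V

0.00768 V


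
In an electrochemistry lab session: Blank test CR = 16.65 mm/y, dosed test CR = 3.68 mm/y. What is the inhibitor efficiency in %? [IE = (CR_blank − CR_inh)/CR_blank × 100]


Apply the inhibitor-efficiency definition: IE = (CR_blank − CR_inh)/CR_blank × 100
IE = (16.65 − 3.68) / 16.65 × 100
IE = 12.97 / 16.65 × 100 = 77.9 %

77.9 %


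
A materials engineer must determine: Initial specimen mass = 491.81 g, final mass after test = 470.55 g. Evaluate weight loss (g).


Weight loss = initial − final
WL = 491.81 − 470.55 = 21.26 g

21.26 g


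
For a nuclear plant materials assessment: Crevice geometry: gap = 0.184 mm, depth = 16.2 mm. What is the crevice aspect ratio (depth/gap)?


Aspect ratio = depth / gap
Ratio = 16.2 / 0.184 = 88.0

88.0


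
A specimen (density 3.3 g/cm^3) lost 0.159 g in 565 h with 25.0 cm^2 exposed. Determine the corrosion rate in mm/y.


Apply the mm/y weight-loss relation: CR = 87600 * W / (D * A * T)
Numerator: 87600 * 0.159 = 13928.4
Denominator: 3.3 * 25.0 * 565 = 46612.5
CR = 13928.4 / 46612.5 = 0.29881 mm/y

0.29881 mm/y


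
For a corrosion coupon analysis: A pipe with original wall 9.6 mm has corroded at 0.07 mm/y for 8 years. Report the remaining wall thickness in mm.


Remaining wall = original − CR × time
t = 9.6 − 0.07*8 = 9.6 − 0.56 = 9.04 mm

9.04 mm


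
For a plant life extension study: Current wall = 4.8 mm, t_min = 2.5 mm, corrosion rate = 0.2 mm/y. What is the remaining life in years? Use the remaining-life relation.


Apply the remaining-life relation: RL = (t_current − t_min) / CR
RL = (4.8 − 2.5) / 0.2 = 2.3 / 0.2 = 11.5 years

11.5 years


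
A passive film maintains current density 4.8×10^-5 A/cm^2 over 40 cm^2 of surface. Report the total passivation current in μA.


I = i_pass * A, then convert A → μA (×10^6)
I = 4.8×10^-5 * 40 * 10^6 = 1920.0 μA

1920.0 μA


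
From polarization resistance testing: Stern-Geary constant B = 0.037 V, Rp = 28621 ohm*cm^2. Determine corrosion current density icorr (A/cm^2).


Apply the Stern-Geary relation: icorr = B / Rp
icorr = 0.037 / 28621 = 1.293×10^-6 A/cm^2

1.293×10^-6 A/cm^2


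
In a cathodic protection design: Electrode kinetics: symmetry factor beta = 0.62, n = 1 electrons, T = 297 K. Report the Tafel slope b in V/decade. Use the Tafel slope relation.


Apply the Tafel slope relation: b = 2.303*R*T/(beta*n*F)
Numerator: 2.303 * 8.314 * 297 = 5686.7
Denominator: 0.62 * 1 * 96485 = 59820.7
b = 5686.7 / 59820.7 = 0.095 V/decade

0.095 V/decade


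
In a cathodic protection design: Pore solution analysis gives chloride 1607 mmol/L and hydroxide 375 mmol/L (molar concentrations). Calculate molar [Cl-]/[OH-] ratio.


Threshold parameter = [Cl-] / [OH-] (molar basis; both in mmol/L, so units cancel)
Ratio = 1607 / 375 = 4.29

4.29


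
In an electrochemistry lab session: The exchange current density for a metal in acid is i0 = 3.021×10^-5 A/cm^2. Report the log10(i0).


i0 = 3.021×10^-5 A/cm^2
log10(i0) = -4.52

-4.52


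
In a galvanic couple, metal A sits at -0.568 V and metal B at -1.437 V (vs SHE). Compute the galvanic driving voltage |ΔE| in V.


Driving voltage is the absolute potential difference.
|ΔE| = |-0.568 − (-1.437)| = 0.869 V

0.869 V


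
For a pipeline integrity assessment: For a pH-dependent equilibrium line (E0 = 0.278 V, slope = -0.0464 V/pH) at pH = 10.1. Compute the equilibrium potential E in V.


Apply the Pourbaix line equation: E = E0 + slope*pH
E = 0.278 + (-0.0464)*10.1 = 0.278 + (-0.46864) = -0.19064 V
Rounded to 4 decimal places: E = -0.1906 V

-0.1906 V


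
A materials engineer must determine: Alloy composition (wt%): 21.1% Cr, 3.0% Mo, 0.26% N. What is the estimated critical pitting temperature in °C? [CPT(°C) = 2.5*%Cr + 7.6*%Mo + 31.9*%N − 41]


Apply the ASTM G48 empirical CPT estimate: CPT(°C) = 2.5*%Cr + 7.6*%Mo + 31.9*%N − 41
2.5*21.1 = 52.75; 7.6*3.0 = 22.8; 31.9*0.26 = 8.294
CPT = 52.75 + 22.8 + 8.294 − 41 = 42.844 °C
Rounded to 0.1 °C: CPT ≈ 42.8 °C

42.8 °C


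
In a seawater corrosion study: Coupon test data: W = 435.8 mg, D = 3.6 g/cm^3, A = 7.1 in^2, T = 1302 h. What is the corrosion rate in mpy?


Apply the mpy weight-loss relation: CR = 534 * W / (D * A * T)
Numerator: 534 * 435.8 = 232717.2
Denominator: 3.6 * 7.1 * 1302 = 33279.12
CR = 232717.2 / 33279.12 = 6.9929 mpy

6.9929 mpy


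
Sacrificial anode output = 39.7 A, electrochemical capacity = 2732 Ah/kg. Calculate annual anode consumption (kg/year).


Annual consumption = current * hours per year / capacity
Rate = 39.7 * 8760 / 2732 = 127.3 kg/year

127.3 kg/year


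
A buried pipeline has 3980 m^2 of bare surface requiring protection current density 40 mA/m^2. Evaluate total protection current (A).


I = area * current density, then convert mA → A (÷1000)
I = 3980 * 40 / 1000 = 159.2 A

159.2 A


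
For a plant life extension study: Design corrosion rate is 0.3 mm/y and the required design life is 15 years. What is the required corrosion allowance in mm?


Corrosion allowance = CR × design life
CA = 0.3 * 15 = 4.5 mm

4.5 mm


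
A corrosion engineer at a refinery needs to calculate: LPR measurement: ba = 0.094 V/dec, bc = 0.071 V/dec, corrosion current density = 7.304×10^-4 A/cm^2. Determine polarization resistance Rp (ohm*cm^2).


Apply the Stern-Geary equation: Rp = ba*bc / (2.303*icorr*(ba+bc))
ba*bc = 0.094*0.071 = 0.006674
ba+bc = 0.165; 2.303*icorr*(ba+bc) = 2.303*7.304×10^-4*0.165 = 2.7754835×10^-4
Rp = 0.006674 / 2.7754835×10^-4 = 24.05 ohm*cm^2

24.05 ohm*cm^2


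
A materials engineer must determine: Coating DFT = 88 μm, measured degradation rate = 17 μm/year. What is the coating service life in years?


Service life = thickness / degradation rate
Life = 88 / 17 = 5.2 years

5.2 years


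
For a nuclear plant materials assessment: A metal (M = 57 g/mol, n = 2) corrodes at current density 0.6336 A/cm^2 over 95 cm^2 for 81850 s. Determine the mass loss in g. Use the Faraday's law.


Apply Faraday's law: m = i*A*t*M / (n*F)
Total charge passed Q = i*A*t = 0.6336*95*81850 = 4926715.2 C
m = Q*M/(n*F) = 4926715.2*57/(2*96485) = 1455.26645 g

1455.26645 g


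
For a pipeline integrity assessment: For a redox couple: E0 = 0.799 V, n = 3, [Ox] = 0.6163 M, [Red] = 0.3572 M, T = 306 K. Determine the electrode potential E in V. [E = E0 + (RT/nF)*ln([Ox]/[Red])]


Apply the Nernst equation: E = E0 + (RT/nF)*ln([Ox]/[Red])
Step 1: RT/nF = 8.314*306/(3*96485) = 0.00878922 V
Step 2: [Ox]/[Red] = 0.6163/0.3572 = 1.725364
Step 3: ln(1.725364) = 0.545438
Step 4: correction = 0.00878922 * 0.545438 = 0.0048 V
E = 0.799 + 0.0048 = 0.8038 V

0.8038 V


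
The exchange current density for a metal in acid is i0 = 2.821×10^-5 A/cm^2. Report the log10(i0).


i0 = 2.821×10^-5 A/cm^2
log10(i0) = -4.55

-4.55


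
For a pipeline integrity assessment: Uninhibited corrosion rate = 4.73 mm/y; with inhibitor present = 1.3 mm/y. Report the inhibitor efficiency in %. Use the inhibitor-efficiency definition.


Apply the inhibitor-efficiency definition: IE = (CR_blank − CR_inh)/CR_blank × 100
IE = (4.73 − 1.3) / 4.73 × 100
IE = 3.43 / 4.73 × 100 = 72.5 %

72.5 %


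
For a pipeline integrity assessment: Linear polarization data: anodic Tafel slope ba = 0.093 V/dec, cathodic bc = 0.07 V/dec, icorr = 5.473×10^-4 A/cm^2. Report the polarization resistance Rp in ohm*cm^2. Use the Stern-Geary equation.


Apply the Stern-Geary equation: Rp = ba*bc / (2.303*icorr*(ba+bc))
ba*bc = 0.093*0.07 = 0.00651
ba+bc = 0.163; 2.303*icorr*(ba+bc) = 2.303*5.473×10^-4*0.163 = 2.054504×10^-4
Rp = 0.00651 / 2.054504×10^-4 = 31.69 ohm*cm^2

31.69 ohm*cm^2


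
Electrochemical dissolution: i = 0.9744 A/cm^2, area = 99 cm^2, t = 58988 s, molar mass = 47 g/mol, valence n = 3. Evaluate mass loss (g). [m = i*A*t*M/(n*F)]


Apply Faraday's law: m = i*A*t*M / (n*F)
Total charge passed Q = i*A*t = 0.9744*99*58988 = 5690312.8128 C
m = Q*M/(n*F) = 5690312.8128*47/(3*96485) = 923.9595 g

923.9595 g


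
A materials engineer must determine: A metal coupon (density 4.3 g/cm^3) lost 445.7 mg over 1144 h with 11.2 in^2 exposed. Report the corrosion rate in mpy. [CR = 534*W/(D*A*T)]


Apply the mpy weight-loss relation: CR = 534 * W / (D * A * T)
Numerator: 534 * 445.7 = 238003.8
Denominator: 4.3 * 11.2 * 1144 = 55095.04
CR = 238003.8 / 55095.04 = 4.3199 mpy

4.3199 mpy


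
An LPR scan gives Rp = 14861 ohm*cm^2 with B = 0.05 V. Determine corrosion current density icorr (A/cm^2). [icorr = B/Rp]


Apply the Stern-Geary relation: icorr = B / Rp
icorr = 0.05 / 14861 = 3.365×10^-6 A/cm^2

3.365×10^-6 A/cm^2


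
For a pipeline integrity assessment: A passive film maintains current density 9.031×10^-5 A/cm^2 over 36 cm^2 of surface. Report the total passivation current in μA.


I = i_pass * A, then convert A → μA (×10^6)
I = 9.031×10^-5 * 36 * 10^6 = 3251.16 μA

3251.16 μA


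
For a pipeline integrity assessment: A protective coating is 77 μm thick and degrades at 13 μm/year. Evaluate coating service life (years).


Service life = thickness / degradation rate
Life = 77 / 13 = 5.9 years

5.9 years


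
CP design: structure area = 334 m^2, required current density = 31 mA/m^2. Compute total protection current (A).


I = area * current density, then convert mA → A (÷1000)
I = 334 * 31 / 1000 = 10.35 A

10.35 A


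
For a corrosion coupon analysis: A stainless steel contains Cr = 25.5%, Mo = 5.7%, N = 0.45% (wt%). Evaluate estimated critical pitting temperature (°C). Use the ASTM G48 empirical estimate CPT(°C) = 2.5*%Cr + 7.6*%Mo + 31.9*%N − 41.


Apply the ASTM G48 empirical CPT estimate: CPT(°C) = 2.5*%Cr + 7.6*%Mo + 31.9*%N − 41
2.5*25.5 = 63.75; 7.6*5.7 = 43.32; 31.9*0.45 = 14.355
CPT = 63.75 + 43.32 + 14.355 − 41 = 80.425 °C
Rounded to 0.1 °C: CPT ≈ 80.4 °C

80.4 °C


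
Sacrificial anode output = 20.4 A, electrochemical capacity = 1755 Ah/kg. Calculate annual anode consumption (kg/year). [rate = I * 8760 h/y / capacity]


Annual consumption = current * hours per year / capacity
Rate = 20.4 * 8760 / 1755 = 101.8 kg/year

101.8 kg/year


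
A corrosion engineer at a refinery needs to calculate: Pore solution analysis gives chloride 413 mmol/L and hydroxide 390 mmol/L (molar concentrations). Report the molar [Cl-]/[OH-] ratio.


Threshold parameter = [Cl-] / [OH-] (molar basis; both in mmol/L, so units cancel)
Ratio = 413 / 390 = 1.06

1.06


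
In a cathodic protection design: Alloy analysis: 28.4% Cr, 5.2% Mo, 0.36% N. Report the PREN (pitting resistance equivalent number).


Apply the PREN formula: PREN = Cr + 3.3*Mo + 16*N
PREN = 28.4 + 3.3*5.2 + 16*0.36
PREN = 28.4 + 17.16 + 5.76 = 51.32

51.32


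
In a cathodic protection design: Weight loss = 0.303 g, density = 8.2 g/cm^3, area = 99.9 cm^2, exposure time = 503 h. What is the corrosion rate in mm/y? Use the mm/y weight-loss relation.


Apply the mm/y weight-loss relation: CR = 87600 * W / (D * A * T)
Numerator: 87600 * 0.303 = 26542.8
Denominator: 8.2 * 99.9 * 503 = 412047.54
CR = 26542.8 / 412047.54 = 0.06442 mm/y

0.06442 mm/y


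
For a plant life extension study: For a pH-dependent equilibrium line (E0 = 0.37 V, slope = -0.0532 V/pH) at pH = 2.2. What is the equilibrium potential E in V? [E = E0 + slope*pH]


Apply the Pourbaix line equation: E = E0 + slope*pH
E = 0.37 + (-0.0532)*2.2 = 0.37 + (-0.11704) = 0.25296 V
Rounded to 3 decimal places: E = 0.253 V

0.253 V


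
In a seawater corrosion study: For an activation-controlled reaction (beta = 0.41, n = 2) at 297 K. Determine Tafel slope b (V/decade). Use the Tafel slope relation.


Apply the Tafel slope relation: b = 2.303*R*T/(beta*n*F)
Numerator: 2.303 * 8.314 * 297 = 5686.7
Denominator: 0.41 * 2 * 96485 = 79117.7
b = 5686.7 / 79117.7 = 0.0719 V/decade

0.0719 V/decade


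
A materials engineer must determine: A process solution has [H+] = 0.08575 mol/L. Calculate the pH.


pH = −log10[H+]
pH = −log10(0.08575) = 1.07

1.07


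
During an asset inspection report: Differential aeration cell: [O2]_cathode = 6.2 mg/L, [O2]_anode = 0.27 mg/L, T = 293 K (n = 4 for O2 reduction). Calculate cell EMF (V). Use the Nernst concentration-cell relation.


Apply the Nernst concentration-cell relation: E = (RT/nF)*ln(C_cathode/C_anode)
RT/nF = 8.314*293/(4*96485) = 0.00631187 V
ln(6.2/0.27) = 3.13388
E = 0.00631187 * 3.13388 = 0.01978 V

0.01978 V


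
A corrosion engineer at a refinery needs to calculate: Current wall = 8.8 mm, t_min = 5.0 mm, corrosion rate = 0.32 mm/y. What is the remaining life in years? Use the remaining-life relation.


Apply the remaining-life relation: RL = (t_current − t_min) / CR
RL = (8.8 − 5.0) / 0.32 = 3.8 / 0.32 = 11.9 years

11.9 years


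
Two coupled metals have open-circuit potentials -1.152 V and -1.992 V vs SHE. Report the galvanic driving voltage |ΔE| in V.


Driving voltage is the absolute potential difference.
|ΔE| = |-1.152 − (-1.992)| = 0.84 V

0.84 V


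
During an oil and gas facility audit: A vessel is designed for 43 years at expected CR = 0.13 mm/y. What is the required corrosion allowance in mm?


Corrosion allowance = CR × design life
CA = 0.13 * 43 = 5.59 mm

5.59 mm


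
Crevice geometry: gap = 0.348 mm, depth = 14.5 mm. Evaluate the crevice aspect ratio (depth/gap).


Aspect ratio = depth / gap
Ratio = 14.5 / 0.348 = 41.7

41.7


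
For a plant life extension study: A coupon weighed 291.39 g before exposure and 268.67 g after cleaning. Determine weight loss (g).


Weight loss = initial − final
WL = 291.39 − 268.67 = 22.72 g

22.72 g


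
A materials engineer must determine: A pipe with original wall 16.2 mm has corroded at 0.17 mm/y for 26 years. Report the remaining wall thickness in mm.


Remaining wall = original − CR × time
t = 16.2 − 0.17*26 = 16.2 − 4.42 = 11.78 mm

11.78 mm


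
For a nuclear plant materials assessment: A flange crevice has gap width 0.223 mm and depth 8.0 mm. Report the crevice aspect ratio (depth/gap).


Aspect ratio = depth / gap
Ratio = 8.0 / 0.223 = 35.9

35.9


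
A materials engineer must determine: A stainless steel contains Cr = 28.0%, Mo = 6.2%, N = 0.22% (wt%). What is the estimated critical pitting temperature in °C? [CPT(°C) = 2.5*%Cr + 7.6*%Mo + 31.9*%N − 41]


Apply the ASTM G48 empirical CPT estimate: CPT(°C) = 2.5*%Cr + 7.6*%Mo + 31.9*%N − 41
2.5*28.0 = 70; 7.6*6.2 = 47.12; 31.9*0.22 = 7.018
CPT = 70 + 47.12 + 7.018 − 41 = 83.138 °C
Rounded to 0.1 °C: CPT ≈ 83.1 °C

83.1 °C


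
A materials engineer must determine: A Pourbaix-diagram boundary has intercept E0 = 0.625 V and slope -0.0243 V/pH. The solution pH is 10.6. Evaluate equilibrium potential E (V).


Apply the Pourbaix line equation: E = E0 + slope*pH
E = 0.625 + (-0.0243)*10.6 = 0.625 + (-0.25758) = 0.36742 V
Rounded to 4 decimal places: E = 0.3674 V

0.3674 V


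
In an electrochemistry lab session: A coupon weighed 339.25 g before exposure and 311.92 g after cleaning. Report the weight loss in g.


Weight loss = initial − final
WL = 339.25 − 311.92 = 27.33 g

27.33 g


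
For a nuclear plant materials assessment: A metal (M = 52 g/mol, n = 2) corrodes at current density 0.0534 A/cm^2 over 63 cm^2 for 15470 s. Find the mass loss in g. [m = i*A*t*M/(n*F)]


Apply Faraday's law: m = i*A*t*M / (n*F)
Total charge passed Q = i*A*t = 0.0534*63*15470 = 52044.174 C
m = Q*M/(n*F) = 52044.174*52/(2*96485) = 14.024 g

14.024 g


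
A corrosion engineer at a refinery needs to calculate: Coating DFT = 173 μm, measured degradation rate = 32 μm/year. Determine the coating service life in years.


Service life = thickness / degradation rate
Life = 173 / 32 = 5.4 years

5.4 years


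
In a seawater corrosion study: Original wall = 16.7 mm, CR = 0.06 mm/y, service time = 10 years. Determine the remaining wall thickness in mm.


Remaining wall = original − CR × time
t = 16.7 − 0.06*10 = 16.7 − 0.6 = 16.1 mm

16.1 mm


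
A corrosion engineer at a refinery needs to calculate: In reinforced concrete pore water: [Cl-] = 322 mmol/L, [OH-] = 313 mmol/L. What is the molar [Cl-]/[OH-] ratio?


Threshold parameter = [Cl-] / [OH-] (molar basis; both in mmol/L, so units cancel)
Ratio = 322 / 313 = 1.03

1.03


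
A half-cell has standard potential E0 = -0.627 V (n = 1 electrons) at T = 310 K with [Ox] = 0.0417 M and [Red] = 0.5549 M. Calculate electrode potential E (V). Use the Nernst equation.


Apply the Nernst equation: E = E0 + (RT/nF)*ln([Ox]/[Red])
Step 1: RT/nF = 8.314*310/(1*96485) = 0.02671234 V
Step 2: [Ox]/[Red] = 0.0417/0.5549 = 0.075149
Step 3: ln(0.075149) = -2.588282
Step 4: correction = 0.02671234 * -2.588282 = -0.0691 V
E = -0.627 + -0.0691 = -0.6961 V

-0.6961 V


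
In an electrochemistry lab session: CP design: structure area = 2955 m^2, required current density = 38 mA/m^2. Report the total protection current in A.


I = area * current density, then convert mA → A (÷1000)
I = 2955 * 38 / 1000 = 112.29 A

112.29 A


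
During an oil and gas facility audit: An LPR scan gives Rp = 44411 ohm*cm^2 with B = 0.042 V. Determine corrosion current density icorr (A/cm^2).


Apply the Stern-Geary relation: icorr = B / Rp
icorr = 0.042 / 44411 = 9.457×10^-7 A/cm^2

9.457×10^-7 A/cm^2


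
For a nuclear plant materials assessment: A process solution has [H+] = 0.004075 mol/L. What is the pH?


pH = −log10[H+]
pH = −log10(0.004075) = 2.39

2.39


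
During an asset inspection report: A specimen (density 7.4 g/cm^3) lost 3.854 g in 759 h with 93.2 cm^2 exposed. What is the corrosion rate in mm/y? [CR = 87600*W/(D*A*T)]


Apply the mm/y weight-loss relation: CR = 87600 * W / (D * A * T)
Numerator: 87600 * 3.854 = 337610.4
Denominator: 7.4 * 93.2 * 759 = 523467.12
CR = 337610.4 / 523467.12 = 0.644951 mm/y

0.644951 mm/y


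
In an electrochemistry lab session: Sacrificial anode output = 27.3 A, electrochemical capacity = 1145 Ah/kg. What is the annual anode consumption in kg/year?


Annual consumption = current * hours per year / capacity
Rate = 27.3 * 8760 / 1145 = 208.9 kg/year

208.9 kg/year


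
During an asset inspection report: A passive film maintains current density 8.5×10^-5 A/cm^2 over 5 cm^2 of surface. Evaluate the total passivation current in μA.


I = i_pass * A, then convert A → μA (×10^6)
I = 8.5×10^-5 * 5 * 10^6 = 425.0 μA

425.0 μA


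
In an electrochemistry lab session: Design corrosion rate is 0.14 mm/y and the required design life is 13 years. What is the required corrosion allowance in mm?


Corrosion allowance = CR × design life
CA = 0.14 * 13 = 1.82 mm

1.82 mm


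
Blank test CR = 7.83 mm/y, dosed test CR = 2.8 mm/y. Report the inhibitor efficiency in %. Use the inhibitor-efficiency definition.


Apply the inhibitor-efficiency definition: IE = (CR_blank − CR_inh)/CR_blank × 100
IE = (7.83 − 2.8) / 7.83 × 100
IE = 5.03 / 7.83 × 100 = 64.2 %

64.2 %


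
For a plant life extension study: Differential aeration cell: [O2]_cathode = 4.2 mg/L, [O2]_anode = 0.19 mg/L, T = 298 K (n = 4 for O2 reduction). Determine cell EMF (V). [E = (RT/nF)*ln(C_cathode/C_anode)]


Apply the Nernst concentration-cell relation: E = (RT/nF)*ln(C_cathode/C_anode)
RT/nF = 8.314*298/(4*96485) = 0.00641958 V
ln(4.2/0.19) = 3.09582
E = 0.00641958 * 3.09582 = 0.01987 V

0.01987 V


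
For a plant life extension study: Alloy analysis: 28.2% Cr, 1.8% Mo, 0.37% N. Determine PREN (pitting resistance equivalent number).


Apply the PREN formula: PREN = Cr + 3.3*Mo + 16*N
PREN = 28.2 + 3.3*1.8 + 16*0.37
PREN = 28.2 + 5.94 + 5.92 = 40.06

40.06


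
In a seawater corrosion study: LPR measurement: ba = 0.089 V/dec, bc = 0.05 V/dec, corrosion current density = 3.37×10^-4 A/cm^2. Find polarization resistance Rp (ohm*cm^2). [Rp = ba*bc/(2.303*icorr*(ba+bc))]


Apply the Stern-Geary equation: Rp = ba*bc / (2.303*icorr*(ba+bc))
ba*bc = 0.089*0.05 = 0.00445
ba+bc = 0.139; 2.303*icorr*(ba+bc) = 2.303*3.37×10^-4*0.139 = 1.0787943×10^-4
Rp = 0.00445 / 1.0787943×10^-4 = 41.25 ohm*cm^2

41.25 ohm*cm^2


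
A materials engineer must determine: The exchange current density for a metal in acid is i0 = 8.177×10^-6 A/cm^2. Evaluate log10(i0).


i0 = 8.177×10^-6 A/cm^2
log10(i0) = -5.087

-5.087


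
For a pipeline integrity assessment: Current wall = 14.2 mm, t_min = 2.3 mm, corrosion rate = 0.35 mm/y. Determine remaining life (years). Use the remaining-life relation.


Apply the remaining-life relation: RL = (t_current − t_min) / CR
RL = (14.2 − 2.3) / 0.35 = 11.9 / 0.35 = 34.0 years

34.0 years


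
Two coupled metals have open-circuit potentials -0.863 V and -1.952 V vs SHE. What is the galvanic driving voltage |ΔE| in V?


Driving voltage is the absolute potential difference.
|ΔE| = |-0.863 − (-1.952)| = 1.089 V

1.089 V


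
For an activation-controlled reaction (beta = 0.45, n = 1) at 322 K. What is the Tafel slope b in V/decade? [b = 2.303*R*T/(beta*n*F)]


Apply the Tafel slope relation: b = 2.303*R*T/(beta*n*F)
Numerator: 2.303 * 8.314 * 322 = 6165.38
Denominator: 0.45 * 1 * 96485 = 43418.25
b = 6165.38 / 43418.25 = 0.142 V/decade

0.142 V/decade


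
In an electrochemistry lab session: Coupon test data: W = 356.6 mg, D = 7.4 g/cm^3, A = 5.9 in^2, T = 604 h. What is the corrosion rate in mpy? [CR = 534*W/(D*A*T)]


Apply the mpy weight-loss relation: CR = 534 * W / (D * A * T)
Numerator: 534 * 356.6 = 190424.4
Denominator: 7.4 * 5.9 * 604 = 26370.64
CR = 190424.4 / 26370.64 = 7.221 mpy

7.221 mpy


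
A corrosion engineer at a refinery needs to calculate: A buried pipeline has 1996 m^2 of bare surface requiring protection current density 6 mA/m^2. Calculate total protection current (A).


I = area * current density, then convert mA → A (÷1000)
I = 1996 * 6 / 1000 = 11.98 A

11.98 A


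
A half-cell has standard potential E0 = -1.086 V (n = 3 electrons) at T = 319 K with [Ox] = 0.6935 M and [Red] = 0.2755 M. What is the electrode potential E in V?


Apply the Nernst equation: E = E0 + (RT/nF)*ln([Ox]/[Red])
Step 1: RT/nF = 8.314*319/(3*96485) = 0.00916262 V
Step 2: [Ox]/[Red] = 0.6935/0.2755 = 2.517241
Step 3: ln(2.517241) = 0.923163
Step 4: correction = 0.00916262 * 0.923163 = 0.0085 V
E = -1.086 + 0.0085 = -1.0775 V

-1.0775 V


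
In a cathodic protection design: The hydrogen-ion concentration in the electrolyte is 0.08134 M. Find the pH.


pH = −log10[H+]
pH = −log10(0.08134) = 1.09

1.09


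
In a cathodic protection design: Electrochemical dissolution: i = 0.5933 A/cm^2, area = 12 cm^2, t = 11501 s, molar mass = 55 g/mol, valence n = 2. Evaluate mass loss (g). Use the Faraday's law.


Apply Faraday's law: m = i*A*t*M / (n*F)
Total charge passed Q = i*A*t = 0.5933*12*11501 = 81882.5196 C
m = Q*M/(n*F) = 81882.5196*55/(2*96485) = 23.338 g

23.338 g


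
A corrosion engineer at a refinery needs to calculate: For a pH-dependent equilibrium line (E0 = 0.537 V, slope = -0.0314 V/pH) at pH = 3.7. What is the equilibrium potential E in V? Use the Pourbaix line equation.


Apply the Pourbaix line equation: E = E0 + slope*pH
E = 0.537 + (-0.0314)*3.7 = 0.537 + (-0.11618) = 0.42082 V
Rounded to 4 decimal places: E = 0.4208 V

0.4208 V


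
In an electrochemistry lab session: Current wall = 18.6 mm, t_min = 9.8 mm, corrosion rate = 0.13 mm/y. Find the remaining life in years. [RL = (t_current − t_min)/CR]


Apply the remaining-life relation: RL = (t_current − t_min) / CR
RL = (18.6 − 9.8) / 0.13 = 8.8 / 0.13 = 67.7 years

67.7 years


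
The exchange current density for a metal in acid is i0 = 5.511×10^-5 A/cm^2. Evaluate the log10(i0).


i0 = 5.511×10^-5 A/cm^2
log10(i0) = -4.259

-4.259


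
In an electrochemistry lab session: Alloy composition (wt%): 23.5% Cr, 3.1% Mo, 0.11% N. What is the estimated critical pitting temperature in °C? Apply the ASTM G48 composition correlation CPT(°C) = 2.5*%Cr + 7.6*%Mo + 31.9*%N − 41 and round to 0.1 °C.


Apply the ASTM G48 empirical CPT estimate: CPT(°C) = 2.5*%Cr + 7.6*%Mo + 31.9*%N − 41
2.5*23.5 = 58.75; 7.6*3.1 = 23.56; 31.9*0.11 = 3.509
CPT = 58.75 + 23.56 + 3.509 − 41 = 44.819 °C
Rounded to 0.1 °C: CPT ≈ 44.8 °C

44.8 °C


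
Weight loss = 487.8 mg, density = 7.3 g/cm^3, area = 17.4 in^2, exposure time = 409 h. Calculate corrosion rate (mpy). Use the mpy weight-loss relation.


Apply the mpy weight-loss relation: CR = 534 * W / (D * A * T)
Numerator: 534 * 487.8 = 260485.2
Denominator: 7.3 * 17.4 * 409 = 51951.18
CR = 260485.2 / 51951.18 = 5.014 mpy

5.014 mpy


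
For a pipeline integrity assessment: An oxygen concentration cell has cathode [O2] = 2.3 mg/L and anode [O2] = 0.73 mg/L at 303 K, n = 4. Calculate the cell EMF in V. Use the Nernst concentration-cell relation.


Apply the Nernst concentration-cell relation: E = (RT/nF)*ln(C_cathode/C_anode)
RT/nF = 8.314*303/(4*96485) = 0.00652729 V
ln(2.3/0.73) = 1.14762
E = 0.00652729 * 1.14762 = 0.00749 V

0.00749 V


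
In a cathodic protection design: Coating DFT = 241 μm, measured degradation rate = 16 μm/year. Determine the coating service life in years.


Service life = thickness / degradation rate
Life = 241 / 16 = 15.1 years

15.1 years


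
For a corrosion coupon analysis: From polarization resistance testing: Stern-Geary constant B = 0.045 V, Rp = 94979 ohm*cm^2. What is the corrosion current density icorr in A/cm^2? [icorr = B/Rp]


Apply the Stern-Geary relation: icorr = B / Rp
icorr = 0.045 / 94979 = 4.738×10^-7 A/cm^2

4.738×10^-7 A/cm^2


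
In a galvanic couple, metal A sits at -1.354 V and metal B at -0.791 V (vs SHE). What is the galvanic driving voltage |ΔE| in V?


Driving voltage is the absolute potential difference.
|ΔE| = |-1.354 − (-0.791)| = 0.563 V

0.563 V


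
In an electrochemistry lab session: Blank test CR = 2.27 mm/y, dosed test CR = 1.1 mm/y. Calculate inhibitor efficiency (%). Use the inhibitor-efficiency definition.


Apply the inhibitor-efficiency definition: IE = (CR_blank − CR_inh)/CR_blank × 100
IE = (2.27 − 1.1) / 2.27 × 100
IE = 1.17 / 2.27 × 100 = 51.5 %

51.5 %


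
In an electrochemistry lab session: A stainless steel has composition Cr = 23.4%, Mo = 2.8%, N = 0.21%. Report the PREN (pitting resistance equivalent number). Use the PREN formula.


Apply the PREN formula: PREN = Cr + 3.3*Mo + 16*N
PREN = 23.4 + 3.3*2.8 + 16*0.21
PREN = 23.4 + 9.24 + 3.36 = 36.0

36.0


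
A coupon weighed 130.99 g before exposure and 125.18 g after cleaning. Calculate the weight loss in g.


Weight loss = initial − final
WL = 130.99 − 125.18 = 5.81 g

5.81 g


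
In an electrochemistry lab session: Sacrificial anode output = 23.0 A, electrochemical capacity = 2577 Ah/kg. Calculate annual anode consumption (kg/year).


Annual consumption = current * hours per year / capacity
Rate = 23.0 * 8760 / 2577 = 78.2 kg/year

78.2 kg/year


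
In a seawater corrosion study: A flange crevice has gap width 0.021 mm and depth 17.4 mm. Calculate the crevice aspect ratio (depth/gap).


Aspect ratio = depth / gap
Ratio = 17.4 / 0.021 = 828.6

828.6


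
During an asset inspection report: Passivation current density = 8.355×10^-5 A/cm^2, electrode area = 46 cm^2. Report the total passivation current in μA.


I = i_pass * A, then convert A → μA (×10^6)
I = 8.355×10^-5 * 46 * 10^6 = 3843.3 μA

3843.3 μA


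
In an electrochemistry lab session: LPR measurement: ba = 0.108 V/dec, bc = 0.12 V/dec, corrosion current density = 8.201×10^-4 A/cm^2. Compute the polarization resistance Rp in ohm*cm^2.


Apply the Stern-Geary equation: Rp = ba*bc / (2.303*icorr*(ba+bc))
ba*bc = 0.108*0.12 = 0.01296
ba+bc = 0.228; 2.303*icorr*(ba+bc) = 2.303*8.201×10^-4*0.228 = 4.3062139×10^-4
Rp = 0.01296 / 4.3062139×10^-4 = 30.1 ohm*cm^2

30.1 ohm*cm^2


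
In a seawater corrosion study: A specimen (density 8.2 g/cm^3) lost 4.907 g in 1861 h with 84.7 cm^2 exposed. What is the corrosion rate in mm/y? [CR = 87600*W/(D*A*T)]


Apply the mm/y weight-loss relation: CR = 87600 * W / (D * A * T)
Numerator: 87600 * 4.907 = 429853.2
Denominator: 8.2 * 84.7 * 1861 = 1292538.94
CR = 429853.2 / 1292538.94 = 0.3326 mm/y

0.3326 mm/y


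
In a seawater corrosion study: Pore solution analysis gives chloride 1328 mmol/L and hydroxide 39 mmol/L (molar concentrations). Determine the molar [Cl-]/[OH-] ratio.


Threshold parameter = [Cl-] / [OH-] (molar basis; both in mmol/L, so units cancel)
Ratio = 1328 / 39 = 34.05

34.05


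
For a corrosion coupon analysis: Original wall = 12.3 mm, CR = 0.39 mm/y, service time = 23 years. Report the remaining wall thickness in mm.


Remaining wall = original − CR × time
t = 12.3 − 0.39*23 = 12.3 − 8.97 = 3.33 mm

3.33 mm


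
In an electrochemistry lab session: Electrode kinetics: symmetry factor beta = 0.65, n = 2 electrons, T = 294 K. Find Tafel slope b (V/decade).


Apply the Tafel slope relation: b = 2.303*R*T/(beta*n*F)
Numerator: 2.303 * 8.314 * 294 = 5629.26
Denominator: 0.65 * 2 * 96485 = 125430.5
b = 5629.26 / 125430.5 = 0.045 V/decade

0.045 V/decade


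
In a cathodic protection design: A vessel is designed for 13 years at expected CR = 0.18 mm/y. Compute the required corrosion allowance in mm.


Corrosion allowance = CR × design life
CA = 0.18 * 13 = 2.34 mm

2.34 mm


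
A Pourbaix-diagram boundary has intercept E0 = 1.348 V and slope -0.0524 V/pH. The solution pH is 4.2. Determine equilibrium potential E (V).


Apply the Pourbaix line equation: E = E0 + slope*pH
E = 1.348 + (-0.0524)*4.2 = 1.348 + (-0.22008) = 1.12792 V
Rounded to 4 decimal places: E = 1.1279 V

1.1279 V


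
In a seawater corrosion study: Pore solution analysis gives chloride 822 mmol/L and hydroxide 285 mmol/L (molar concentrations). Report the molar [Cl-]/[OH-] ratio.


Threshold parameter = [Cl-] / [OH-] (molar basis; both in mmol/L, so units cancel)
Ratio = 822 / 285 = 2.88

2.88


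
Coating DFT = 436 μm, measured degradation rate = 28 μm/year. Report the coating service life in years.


Service life = thickness / degradation rate
Life = 436 / 28 = 15.6 years

15.6 years


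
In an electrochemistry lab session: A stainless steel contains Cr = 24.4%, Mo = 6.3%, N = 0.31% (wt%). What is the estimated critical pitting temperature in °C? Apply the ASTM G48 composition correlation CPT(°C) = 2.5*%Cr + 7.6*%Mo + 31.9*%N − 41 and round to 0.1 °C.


Apply the ASTM G48 empirical CPT estimate: CPT(°C) = 2.5*%Cr + 7.6*%Mo + 31.9*%N − 41
2.5*24.4 = 61; 7.6*6.3 = 47.88; 31.9*0.31 = 9.889
CPT = 61 + 47.88 + 9.889 − 41 = 77.769 °C
Rounded to 0.1 °C: CPT ≈ 77.8 °C

77.8 °C


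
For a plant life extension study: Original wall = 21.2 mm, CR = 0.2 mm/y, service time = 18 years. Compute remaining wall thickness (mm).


Remaining wall = original − CR × time
t = 21.2 − 0.2*18 = 21.2 − 3.6 = 17.6 mm

17.6 mm


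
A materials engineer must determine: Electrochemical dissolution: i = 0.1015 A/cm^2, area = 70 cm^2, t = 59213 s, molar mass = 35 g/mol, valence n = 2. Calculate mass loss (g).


Apply Faraday's law: m = i*A*t*M / (n*F)
Total charge passed Q = i*A*t = 0.1015*70*59213 = 420708.365 C
m = Q*M/(n*F) = 420708.365*35/(2*96485) = 76.30612 g

76.30612 g


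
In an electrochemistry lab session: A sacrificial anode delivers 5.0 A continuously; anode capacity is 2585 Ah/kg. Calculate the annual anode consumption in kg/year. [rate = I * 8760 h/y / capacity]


Annual consumption = current * hours per year / capacity
Rate = 5.0 * 8760 / 2585 = 16.9 kg/year

16.9 kg/year


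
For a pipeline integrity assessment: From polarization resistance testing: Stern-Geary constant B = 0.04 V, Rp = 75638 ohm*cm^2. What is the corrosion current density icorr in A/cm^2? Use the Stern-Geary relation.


Apply the Stern-Geary relation: icorr = B / Rp
icorr = 0.04 / 75638 = 5.288×10^-7 A/cm^2

5.288×10^-7 A/cm^2


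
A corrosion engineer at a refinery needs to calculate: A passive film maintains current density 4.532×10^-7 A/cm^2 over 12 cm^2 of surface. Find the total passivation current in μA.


I = i_pass * A, then convert A → μA (×10^6)
I = 4.532×10^-7 * 12 * 10^6 = 5.44 μA

5.44 μA


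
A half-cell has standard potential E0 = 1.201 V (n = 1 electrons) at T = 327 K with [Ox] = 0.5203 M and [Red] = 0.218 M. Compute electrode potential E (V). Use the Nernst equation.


Apply the Nernst equation: E = E0 + (RT/nF)*ln([Ox]/[Red])
Step 1: RT/nF = 8.314*327/(1*96485) = 0.02817721 V
Step 2: [Ox]/[Red] = 0.5203/0.218 = 2.386697
Step 3: ln(2.386697) = 0.86991
Step 4: correction = 0.02817721 * 0.86991 = 0.025 V
E = 1.201 + 0.025 = 1.226 V

1.226 V


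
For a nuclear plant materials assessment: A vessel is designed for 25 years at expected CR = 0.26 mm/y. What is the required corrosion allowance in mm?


Corrosion allowance = CR × design life
CA = 0.26 * 25 = 6.5 mm

6.5 mm


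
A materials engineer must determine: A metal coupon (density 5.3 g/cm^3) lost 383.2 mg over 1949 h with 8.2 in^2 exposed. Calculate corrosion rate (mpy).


Apply the mpy weight-loss relation: CR = 534 * W / (D * A * T)
Numerator: 534 * 383.2 = 204628.8
Denominator: 5.3 * 8.2 * 1949 = 84703.54
CR = 204628.8 / 84703.54 = 2.41582 mpy

2.41582 mpy
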